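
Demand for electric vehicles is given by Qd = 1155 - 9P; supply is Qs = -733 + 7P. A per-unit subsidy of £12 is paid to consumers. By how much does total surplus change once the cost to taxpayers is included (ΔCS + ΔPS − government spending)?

Net change in total surplus = -£283.5

Pre-subsidy: 1155 - 9P = -733 + 7P gives P* = 118, Q* = 93.
With the rebate, buyers effectively pay Pb = Ps − 12, where Ps is the price sellers receive.
Demand in terms of Ps becomes Qd = 1155 − 9(Ps − 12) = 1263 - 9Ps. Setting this equal to supply: 1263 - 9Ps = -733 + 7Ps, so Ps = 124.75.
Buyers pay Pb = 124.75 − 12 = 112.75; Q' = -733 + 7·124.75 = 140.25.
ΔCS = ½(93 + 140.25)(118 − 112.75) = 612.28125; ΔPS = ½(93 + 140.25)(124.75 − 118) = 787.21875.
Government spending = 12 × 140.25 = 1683.
Net change = 612.28125 + 787.21875 − 1683 = -283.5. The loss equals the DWL triangle ½·12·47.25.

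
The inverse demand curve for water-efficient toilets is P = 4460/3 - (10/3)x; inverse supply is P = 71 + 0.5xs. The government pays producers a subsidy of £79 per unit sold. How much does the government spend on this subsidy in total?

Government cost = 708472/23

Pre-subsidy: 4460/3 - (10/3)x = 71 + 0.5x gives x* = 8494/23 and P* = 5880/23.
With the subsidy, sellers receive Ps = Pb + 79 for each unit, where Pb is the price buyers pay.
On the curves, Pb = 4460/3 - (10/3)x and Ps = 71 + 0.5x; the wedge Ps − Pb = 79 gives 71 + 0.5x − (4460/3 - (10/3)x) = 79, so x' = 8968/23.
Then Pb = 4460/3 − (10/3)·(8968/23) = 4300/23 and Ps = 71 + 0.5·(8968/23) = 6117/23.
Government outlay = subsidy × quantity = 79 × 8968/23 = 708472/23.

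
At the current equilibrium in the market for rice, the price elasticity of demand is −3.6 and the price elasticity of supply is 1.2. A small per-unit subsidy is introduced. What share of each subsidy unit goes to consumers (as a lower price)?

Consumer share = 0.25

For a small subsidy around the equilibrium, the benefit split depends on the relative slopes, which at a point are proportional to the elasticities.
Buyer share = εs/(εs + |εd|) = 1.2/(1.2 + 3.6) = 0.25; seller share = |εd|/(εs + |εd|) = 0.75.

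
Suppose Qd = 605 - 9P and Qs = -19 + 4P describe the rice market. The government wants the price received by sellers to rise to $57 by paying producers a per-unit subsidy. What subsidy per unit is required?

Required subsidy s = $13 per unit

At a seller price of 57, quantity supplied is -19 + 4·57 = 209.
Buyers absorb 209 only when they pay Pb with 605 − 9·Pb = 209, i.e. Pb = 44.
s = Ps − Pb = 57 − 44 = 13.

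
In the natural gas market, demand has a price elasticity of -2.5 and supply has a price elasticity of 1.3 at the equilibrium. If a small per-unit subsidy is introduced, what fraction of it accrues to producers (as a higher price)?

Producer share = 25/38

For a small subsidy around the equilibrium, the benefit split depends on the relative slopes, which at a point are proportional to the elasticities.
Buyer share = εs/(εs + |εd|) = 1.3/(1.3 + 2.5) = 13/38; seller share = |εd|/(εs + |εd|) = 25/38.
So producers capture 25/38 of the subsidy.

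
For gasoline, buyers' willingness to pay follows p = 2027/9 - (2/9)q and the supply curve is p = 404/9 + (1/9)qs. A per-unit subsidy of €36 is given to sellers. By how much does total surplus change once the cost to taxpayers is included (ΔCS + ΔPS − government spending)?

Pre-subsidy: 2027/9 - (2/9)q = 404/9 + (1/9)q gives q* = 541 and p* = 105.
With the subsidy, sellers receive ps = pb + 36 for each unit, where pb is the price buyers pay.
On the curves, pb = 2027/9 - (2/9)q and ps = 404/9 + (1/9)q; the wedge ps − pb = 36 gives 404/9 + (1/9)q − (2027/9 - (2/9)q) = 36, so q' = 649.
Then pb = 2027/9 − (2/9)·649 = 81 and ps = 404/9 + (1/9)·649 = 117.
ΔCS = ½(541 + 649)(105 − 81) = 14280; ΔPS = ½(541 + 649)(117 − 105) = 7140.
Government spending = 36 × 649 = 23364.
Net change = 14280 + 7140 − 23364 = -1944. The loss equals the DWL triangle ½·36·108.

Net change in total surplus = -€1944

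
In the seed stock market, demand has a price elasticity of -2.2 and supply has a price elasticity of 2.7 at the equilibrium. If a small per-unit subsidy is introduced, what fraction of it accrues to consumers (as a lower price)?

Consumer share = 27/49

For a small subsidy around the equilibrium, the benefit split depends on the relative slopes, which at a point are proportional to the elasticities.
Buyer share = εs/(εs + |εd|) = 2.7/(2.7 + 2.2) = 27/49; seller share = |εd|/(εs + |εd|) = 22/49.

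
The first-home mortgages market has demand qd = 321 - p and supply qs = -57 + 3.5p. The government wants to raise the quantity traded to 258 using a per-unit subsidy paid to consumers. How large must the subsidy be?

At q = 258, invert demand for the buyer price: pb = (321 − 258)/1 = 63; invert supply for the seller price: ps = (258 − (-57))/3.5 = 90.
The subsidy must fill the gap: s = ps − pb = 90 − 63 = 27.

Required subsidy s = 27 per unit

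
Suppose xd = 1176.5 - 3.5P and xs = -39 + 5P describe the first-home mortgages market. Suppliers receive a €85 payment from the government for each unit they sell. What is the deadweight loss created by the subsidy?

Deadweight loss = €7437.5

Pre-subsidy: 1176.5 - 3.5P = -39 + 5P gives P* = 143, x* = 676.
With the subsidy, sellers receive Ps = Pb + 85 for each unit, where Pb is the price buyers pay.
Supply in terms of Pb becomes xs = -39 + 5(Pb + 85) = 386 + 5Pb. Setting this equal to demand: 1176.5 - 3.5Pb = 386 + 5Pb, so Pb = 93.
Sellers receive Ps = 93 + 85 = 178; x' = 1176.5 − 3.5·93 = 851.
The subsidy expands output by 851 − 676 = 175 past the efficient level; on those units the gap between marginal cost and willingness to pay runs from 0 up to 85.
DWL = ½ × 85 × 175 = 7437.5.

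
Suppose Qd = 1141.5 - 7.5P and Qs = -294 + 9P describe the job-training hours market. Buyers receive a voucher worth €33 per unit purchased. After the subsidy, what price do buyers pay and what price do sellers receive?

Pre-subsidy: 1141.5 - 7.5P = -294 + 9P gives P* = 87, Q* = 489.
With the rebate, buyers effectively pay Pb = Ps − 33, where Ps is the price sellers receive.
Demand in terms of Ps becomes Qd = 1141.5 − 7.5(Ps − 33) = 1389 - 7.5Ps. Setting this equal to supply: 1389 - 7.5Ps = -294 + 9Ps, so Ps = 102.
Buyers pay Pb = 102 − 33 = 69; Q' = -294 + 9·102 = 624.

Buyers pay €69; sellers receive €102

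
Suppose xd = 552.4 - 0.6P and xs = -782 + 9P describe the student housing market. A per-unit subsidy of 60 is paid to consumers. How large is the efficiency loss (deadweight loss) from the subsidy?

Deadweight loss = 1012.5

Pre-subsidy: 552.4 - 0.6P = -782 + 9P gives P* = 139, x* = 469.
With the rebate, buyers effectively pay Pb = Ps − 60, where Ps is the price sellers receive.
Demand in terms of Ps becomes xd = 552.4 − 0.6(Ps − 60) = 588.4 - 0.6Ps. Setting this equal to supply: 588.4 - 0.6Ps = -782 + 9Ps, so Ps = 142.75.
Buyers pay Pb = 142.75 − 60 = 82.75; x' = -782 + 9·142.75 = 502.75.
The subsidy expands output by 502.75 − 469 = 33.75 past the efficient level; on those units the gap between marginal cost and willingness to pay runs from 0 up to 60.
DWL = ½ × 60 × 33.75 = 1012.5.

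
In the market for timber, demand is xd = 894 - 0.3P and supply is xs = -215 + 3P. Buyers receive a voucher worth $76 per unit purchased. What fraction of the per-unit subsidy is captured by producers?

Producer share = 1/11

Pre-subsidy: 894 - 0.3P = -215 + 3P gives P* = 11090/33, x* = 8725/11.
With the rebate, buyers effectively pay Pb = Ps − 76, where Ps is the price sellers receive.
Demand in terms of Ps becomes xd = 894 − 0.3(Ps − 76) = 916.8 - 0.3Ps. Setting this equal to supply: 916.8 - 0.3Ps = -215 + 3Ps, so Ps = 11318/33.
Buyers pay Pb = 11318/33 − 76 = 8810/33; x' = -215 + 3·(11318/33) = 8953/11.
Buyers' price falls by P* − Pb = 11090/33 − 8810/33 = 760/11; sellers' price rises by Ps − P* = 11318/33 − 11090/33 = 76/11.
So producers capture (76/11)/76 = 1/11 of each unit of subsidy.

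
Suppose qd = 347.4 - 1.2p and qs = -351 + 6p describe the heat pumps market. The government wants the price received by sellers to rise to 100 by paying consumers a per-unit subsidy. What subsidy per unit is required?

Required subsidy s = 18 per unit

At a seller price of 100, quantity supplied is -351 + 6·100 = 249.
Buyers absorb 249 only when they pay pb with 347.4 − 1.2·pb = 249, i.e. pb = 82.
s = ps − pb = 100 − 82 = 18.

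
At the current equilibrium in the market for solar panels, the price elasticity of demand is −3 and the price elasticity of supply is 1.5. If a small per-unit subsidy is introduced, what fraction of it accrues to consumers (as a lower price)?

For a small subsidy around the equilibrium, the benefit split depends on the relative slopes, which at a point are proportional to the elasticities.
Buyer share = εs/(εs + |εd|) = 1.5/(1.5 + 3) = 1/3; seller share = |εd|/(εs + |εd|) = 2/3.

Consumer share = 1/3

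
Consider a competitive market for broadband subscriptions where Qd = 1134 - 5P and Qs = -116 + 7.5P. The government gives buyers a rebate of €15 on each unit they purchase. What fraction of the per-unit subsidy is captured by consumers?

Pre-subsidy: 1134 - 5P = -116 + 7.5P gives P* = 100, Q* = 634.
With the rebate, buyers effectively pay Pb = Ps − 15, where Ps is the price sellers receive.
Demand in terms of Ps becomes Qd = 1134 − 5(Ps − 15) = 1209 - 5Ps. Setting this equal to supply: 1209 - 5Ps = -116 + 7.5Ps, so Ps = 106.
Buyers pay Pb = 106 − 15 = 91; Q' = -116 + 7.5·106 = 679.
Buyers' price falls by P* − Pb = 100 − 91 = 9; sellers' price rises by Ps − P* = 106 − 100 = 6.
So consumers capture 9/15 = 0.6 of each unit of subsidy.

Consumer share = 0.6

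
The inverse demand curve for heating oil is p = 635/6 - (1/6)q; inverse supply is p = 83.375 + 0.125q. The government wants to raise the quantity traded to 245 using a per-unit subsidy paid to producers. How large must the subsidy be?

Required subsidy s = 49 per unit

At q = 245, from the demand curve buyers pay pb = 635/6 − (1/6)·245 = 65; from the supply curve sellers need ps = 83.375 + 0.125·245 = 114.
The subsidy must fill the gap: s = ps − pb = 114 − 65 = 49.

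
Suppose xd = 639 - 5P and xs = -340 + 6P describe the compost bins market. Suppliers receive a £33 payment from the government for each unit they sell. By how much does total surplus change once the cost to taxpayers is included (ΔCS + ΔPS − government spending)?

Net change in total surplus = -£1485

Pre-subsidy: 639 - 5P = -340 + 6P gives P* = 89, x* = 194.
With the subsidy, sellers receive Ps = Pb + 33 for each unit, where Pb is the price buyers pay.
Supply in terms of Pb becomes xs = -340 + 6(Pb + 33) = -142 + 6Pb. Setting this equal to demand: 639 - 5Pb = -142 + 6Pb, so Pb = 71.
Sellers receive Ps = 71 + 33 = 104; x' = 639 − 5·71 = 284.
ΔCS = ½(194 + 284)(89 − 71) = 4302; ΔPS = ½(194 + 284)(104 − 89) = 3585.
Government spending = 33 × 284 = 9372.
Net change = 4302 + 3585 − 9372 = -1485. The loss equals the DWL triangle ½·33·90.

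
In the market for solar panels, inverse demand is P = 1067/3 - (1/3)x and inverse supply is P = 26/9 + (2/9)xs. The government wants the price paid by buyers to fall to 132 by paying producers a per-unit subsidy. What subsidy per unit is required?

Required subsidy s = 20 per unit

At a buyer price of 132, quantity demanded is 1067 − 3·132 = 671.
Sellers supply 671 only when they receive Ps = 26/9 + (2/9)·671 = 152.
s = Ps − Pb = 152 − 132 = 20.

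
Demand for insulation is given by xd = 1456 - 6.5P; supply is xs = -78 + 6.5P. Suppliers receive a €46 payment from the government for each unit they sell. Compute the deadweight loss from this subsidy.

Pre-subsidy: 1456 - 6.5P = -78 + 6.5P gives P* = 118, x* = 689.
With the subsidy, sellers receive Ps = Pb + 46 for each unit, where Pb is the price buyers pay.
Supply in terms of Pb becomes xs = -78 + 6.5(Pb + 46) = 221 + 6.5Pb. Setting this equal to demand: 1456 - 6.5Pb = 221 + 6.5Pb, so Pb = 95.
Sellers receive Ps = 95 + 46 = 141; x' = 1456 − 6.5·95 = 838.5.
The subsidy expands output by 838.5 − 689 = 149.5 past the efficient level; on those units the gap between marginal cost and willingness to pay runs from 0 up to 46.
DWL = ½ × 46 × 149.5 = 3438.5.

Deadweight loss = €3438.5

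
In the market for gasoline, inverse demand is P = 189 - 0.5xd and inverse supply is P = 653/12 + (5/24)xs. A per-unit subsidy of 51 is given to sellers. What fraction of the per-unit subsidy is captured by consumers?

Consumer share = 12/17

Pre-subsidy: 189 - 0.5x = 653/12 + (5/24)x gives x* = 190 and P* = 94.
With the subsidy, sellers receive Ps = Pb + 51 for each unit, where Pb is the price buyers pay.
On the curves, Pb = 189 - 0.5x and Ps = 653/12 + (5/24)x; the wedge Ps − Pb = 51 gives 653/12 + (5/24)x − (189 - 0.5x) = 51, so x' = 262.
Then Pb = 189 − 0.5·262 = 58 and Ps = 653/12 + (5/24)·262 = 109.
Buyers' price falls by P* − Pb = 94 − 58 = 36; sellers' price rises by Ps − P* = 109 − 94 = 15.
So consumers capture 36/51 = 12/17 of each unit of subsidy.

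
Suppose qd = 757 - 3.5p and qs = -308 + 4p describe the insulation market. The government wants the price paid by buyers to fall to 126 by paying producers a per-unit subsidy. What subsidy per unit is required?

Required subsidy s = 30 per unit

At a buyer price of 126, quantity demanded is 757 − 3.5·126 = 316.
Sellers supply 316 only when they receive ps with -308 + 4·ps = 316, i.e. ps = 156.
s = ps − pb = 156 − 126 = 30.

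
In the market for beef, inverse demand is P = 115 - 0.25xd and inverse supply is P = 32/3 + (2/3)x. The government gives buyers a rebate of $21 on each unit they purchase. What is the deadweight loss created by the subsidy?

Pre-subsidy: 115 - 0.25x = 32/3 + (2/3)x gives x* = 1252/11 and P* = 952/11.
With the rebate, buyers effectively pay Pb = Ps − 21, where Ps is the price sellers receive.
On the curves, Pb = 115 - 0.25x and Ps = 32/3 + (2/3)x; the wedge Ps − Pb = 21 gives 32/3 + (2/3)x − (115 - 0.25x) = 21, so x' = 1504/11.
Then Pb = 115 − 0.25·(1504/11) = 889/11 and Ps = 32/3 + (2/3)·(1504/11) = 1120/11.
The subsidy expands output by 1504/11 − 1252/11 = 252/11 past the efficient level; on those units the gap between marginal cost and willingness to pay runs from 0 up to 21.
DWL = ½ × 21 × 252/11 = 2646/11.

Deadweight loss = 2646/11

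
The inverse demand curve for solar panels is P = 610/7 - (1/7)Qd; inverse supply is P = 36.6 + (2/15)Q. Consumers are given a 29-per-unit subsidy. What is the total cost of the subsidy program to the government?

Pre-subsidy: 610/7 - (1/7)Q = 36.6 + (2/15)Q gives Q* = 183 and P* = 61.
With the rebate, buyers effectively pay Pb = Ps − 29, where Ps is the price sellers receive.
On the curves, Pb = 610/7 - (1/7)Q and Ps = 36.6 + (2/15)Q; the wedge Ps − Pb = 29 gives 36.6 + (2/15)Q − (610/7 - (1/7)Q) = 29, so Q' = 288.
Then Pb = 610/7 − (1/7)·288 = 46 and Ps = 36.6 + (2/15)·288 = 75.
Government outlay = subsidy × quantity = 29 × 288 = 8352.

Government cost = 8352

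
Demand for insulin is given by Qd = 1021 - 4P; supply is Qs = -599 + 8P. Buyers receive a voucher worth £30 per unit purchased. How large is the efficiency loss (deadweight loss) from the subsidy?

Deadweight loss = £1200

Pre-subsidy: 1021 - 4P = -599 + 8P gives P* = 135, Q* = 481.
With the rebate, buyers effectively pay Pb = Ps − 30, where Ps is the price sellers receive.
Demand in terms of Ps becomes Qd = 1021 − 4(Ps − 30) = 1141 - 4Ps. Setting this equal to supply: 1141 - 4Ps = -599 + 8Ps, so Ps = 145.
Buyers pay Pb = 145 − 30 = 115; Q' = -599 + 8·145 = 561.
The subsidy expands output by 561 − 481 = 80 past the efficient level; on those units the gap between marginal cost and willingness to pay runs from 0 up to 30.
DWL = ½ × 30 × 80 = 1200.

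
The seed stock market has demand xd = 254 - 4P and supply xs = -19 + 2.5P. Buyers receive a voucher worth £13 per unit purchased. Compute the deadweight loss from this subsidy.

Pre-subsidy: 254 - 4P = -19 + 2.5P gives P* = 42, x* = 86.
With the rebate, buyers effectively pay Pb = Ps − 13, where Ps is the price sellers receive.
Demand in terms of Ps becomes xd = 254 − 4(Ps − 13) = 306 - 4Ps. Setting this equal to supply: 306 - 4Ps = -19 + 2.5Ps, so Ps = 50.
Buyers pay Pb = 50 − 13 = 37; x' = -19 + 2.5·50 = 106.
The subsidy expands output by 106 − 86 = 20 past the efficient level; on those units the gap between marginal cost and willingness to pay runs from 0 up to 13.
DWL = ½ × 13 × 20 = 130.

Deadweight loss = £130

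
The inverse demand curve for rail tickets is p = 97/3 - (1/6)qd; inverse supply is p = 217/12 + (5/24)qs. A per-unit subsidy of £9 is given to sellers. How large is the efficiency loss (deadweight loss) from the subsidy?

Pre-subsidy: 97/3 - (1/6)q = 217/12 + (5/24)q gives q* = 38 and p* = 26.
With the subsidy, sellers receive ps = pb + 9 for each unit, where pb is the price buyers pay.
On the curves, pb = 97/3 - (1/6)q and ps = 217/12 + (5/24)q; the wedge ps − pb = 9 gives 217/12 + (5/24)q − (97/3 - (1/6)q) = 9, so q' = 62.
Then pb = 97/3 − (1/6)·62 = 22 and ps = 217/12 + (5/24)·62 = 31.
The subsidy expands output by 62 − 38 = 24 past the efficient level; on those units the gap between marginal cost and willingness to pay runs from 0 up to 9.
DWL = ½ × 9 × 24 = 108.

Deadweight loss = £108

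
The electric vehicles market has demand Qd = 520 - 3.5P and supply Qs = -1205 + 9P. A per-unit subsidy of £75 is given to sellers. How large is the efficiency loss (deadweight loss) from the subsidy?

Deadweight loss = £7087.5

Pre-subsidy: 520 - 3.5P = -1205 + 9P gives P* = 138, Q* = 37.
With the subsidy, sellers receive Ps = Pb + 75 for each unit, where Pb is the price buyers pay.
Supply in terms of Pb becomes Qs = -1205 + 9(Pb + 75) = -530 + 9Pb. Setting this equal to demand: 520 - 3.5Pb = -530 + 9Pb, so Pb = 84.
Sellers receive Ps = 84 + 75 = 159; Q' = 520 − 3.5·84 = 226.
The subsidy expands output by 226 − 37 = 189 past the efficient level; on those units the gap between marginal cost and willingness to pay runs from 0 up to 75.
DWL = ½ × 75 × 189 = 7087.5.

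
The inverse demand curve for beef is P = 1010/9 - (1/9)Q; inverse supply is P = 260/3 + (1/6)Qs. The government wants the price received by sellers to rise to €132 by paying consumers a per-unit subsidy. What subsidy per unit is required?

At a seller price of 132, quantity supplied is -520 + 6·132 = 272.
Buyers absorb 272 only when they pay Pb = 1010/9 − (1/9)·272 = 82.
s = Ps − Pb = 132 − 82 = 50.

Required subsidy s = €50 per unit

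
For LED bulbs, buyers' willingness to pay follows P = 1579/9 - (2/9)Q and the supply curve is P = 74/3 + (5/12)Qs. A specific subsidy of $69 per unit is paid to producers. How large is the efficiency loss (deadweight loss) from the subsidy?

Deadweight loss = $3726

Pre-subsidy: 1579/9 - (2/9)Q = 74/3 + (5/12)Q gives Q* = 236 and P* = 123.
With the subsidy, sellers receive Ps = Pb + 69 for each unit, where Pb is the price buyers pay.
On the curves, Pb = 1579/9 - (2/9)Q and Ps = 74/3 + (5/12)Q; the wedge Ps − Pb = 69 gives 74/3 + (5/12)Q − (1579/9 - (2/9)Q) = 69, so Q' = 344.
Then Pb = 1579/9 − (2/9)·344 = 99 and Ps = 74/3 + (5/12)·344 = 168.
The subsidy expands output by 344 − 236 = 108 past the efficient level; on those units the gap between marginal cost and willingness to pay runs from 0 up to 69.
DWL = ½ × 69 × 108 = 3726.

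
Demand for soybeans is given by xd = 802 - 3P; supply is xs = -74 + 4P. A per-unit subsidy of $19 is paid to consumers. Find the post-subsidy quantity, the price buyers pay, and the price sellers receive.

Pre-subsidy: 802 - 3P = -74 + 4P gives P* = 876/7, x* = 2986/7.
With the rebate, buyers effectively pay Pb = Ps − 19, where Ps is the price sellers receive.
Demand in terms of Ps becomes xd = 802 − 3(Ps − 19) = 859 - 3Ps. Setting this equal to supply: 859 - 3Ps = -74 + 4Ps, so Ps = 933/7.
Buyers pay Pb = 933/7 − 19 = 800/7; x' = -74 + 4·(933/7) = 3214/7.

x' = 3214/7; buyers pay 800/7; sellers receive 933/7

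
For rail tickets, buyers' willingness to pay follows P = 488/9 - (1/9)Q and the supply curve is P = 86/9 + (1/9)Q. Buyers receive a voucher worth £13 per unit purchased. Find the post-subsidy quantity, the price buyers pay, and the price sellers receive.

Q' = 259.5; buyers pay 457/18; sellers receive 691/18

Pre-subsidy: 488/9 - (1/9)Q = 86/9 + (1/9)Q gives Q* = 201 and P* = 287/9.
With the rebate, buyers effectively pay Pb = Ps − 13, where Ps is the price sellers receive.
On the curves, Pb = 488/9 - (1/9)Q and Ps = 86/9 + (1/9)Q; the wedge Ps − Pb = 13 gives 86/9 + (1/9)Q − (488/9 - (1/9)Q) = 13, so Q' = 259.5.
Then Pb = 488/9 − (1/9)·259.5 = 457/18 and Ps = 86/9 + (1/9)·259.5 = 691/18.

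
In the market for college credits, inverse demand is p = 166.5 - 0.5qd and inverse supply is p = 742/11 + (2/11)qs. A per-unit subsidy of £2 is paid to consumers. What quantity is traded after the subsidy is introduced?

q' = 148.2

Pre-subsidy: 166.5 - 0.5q = 742/11 + (2/11)q gives q* = 2179/15 and p* = 1408/15.
With the rebate, buyers effectively pay pb = ps − 2, where ps is the price sellers receive.
On the curves, pb = 166.5 - 0.5q and ps = 742/11 + (2/11)q; the wedge ps − pb = 2 gives 742/11 + (2/11)q − (166.5 - 0.5q) = 2, so q' = 148.2.
Then pb = 166.5 − 0.5·148.2 = 92.4 and ps = 742/11 + (2/11)·148.2 = 94.4.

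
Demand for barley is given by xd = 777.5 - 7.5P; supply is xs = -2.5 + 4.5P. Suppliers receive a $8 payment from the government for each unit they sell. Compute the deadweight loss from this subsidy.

Deadweight loss = $90

Pre-subsidy: 777.5 - 7.5P = -2.5 + 4.5P gives P* = 65, x* = 290.
With the subsidy, sellers receive Ps = Pb + 8 for each unit, where Pb is the price buyers pay.
Supply in terms of Pb becomes xs = -2.5 + 4.5(Pb + 8) = 33.5 + 4.5Pb. Setting this equal to demand: 777.5 - 7.5Pb = 33.5 + 4.5Pb, so Pb = 62.
Sellers receive Ps = 62 + 8 = 70; x' = 777.5 − 7.5·62 = 312.5.
The subsidy expands output by 312.5 − 290 = 22.5 past the efficient level; on those units the gap between marginal cost and willingness to pay runs from 0 up to 8.
DWL = ½ × 8 × 22.5 = 90.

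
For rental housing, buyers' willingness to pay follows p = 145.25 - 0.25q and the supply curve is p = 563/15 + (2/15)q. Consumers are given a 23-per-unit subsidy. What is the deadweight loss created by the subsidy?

Pre-subsidy: 145.25 - 0.25q = 563/15 + (2/15)q gives q* = 281 and p* = 75.
With the rebate, buyers effectively pay pb = ps − 23, where ps is the price sellers receive.
On the curves, pb = 145.25 - 0.25q and ps = 563/15 + (2/15)q; the wedge ps − pb = 23 gives 563/15 + (2/15)q − (145.25 - 0.25q) = 23, so q' = 341.
Then pb = 145.25 − 0.25·341 = 60 and ps = 563/15 + (2/15)·341 = 83.
The subsidy expands output by 341 − 281 = 60 past the efficient level; on those units the gap between marginal cost and willingness to pay runs from 0 up to 23.
DWL = ½ × 23 × 60 = 690.

Deadweight loss = 690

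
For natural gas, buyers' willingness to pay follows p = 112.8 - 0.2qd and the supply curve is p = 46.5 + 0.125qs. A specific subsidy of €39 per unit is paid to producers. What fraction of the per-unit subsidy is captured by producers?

Producer share = 5/13

Pre-subsidy: 112.8 - 0.2q = 46.5 + 0.125q gives q* = 204 and p* = 72.
With the subsidy, sellers receive ps = pb + 39 for each unit, where pb is the price buyers pay.
On the curves, pb = 112.8 - 0.2q and ps = 46.5 + 0.125q; the wedge ps − pb = 39 gives 46.5 + 0.125q − (112.8 - 0.2q) = 39, so q' = 324.
Then pb = 112.8 − 0.2·324 = 48 and ps = 46.5 + 0.125·324 = 87.
Buyers' price falls by p* − pb = 72 − 48 = 24; sellers' price rises by ps − p* = 87 − 72 = 15.
So producers capture 15/39 = 5/13 of each unit of subsidy.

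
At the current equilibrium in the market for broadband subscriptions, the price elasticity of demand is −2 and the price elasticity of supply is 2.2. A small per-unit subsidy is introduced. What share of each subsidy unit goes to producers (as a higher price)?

For a small subsidy around the equilibrium, the benefit split depends on the relative slopes, which at a point are proportional to the elasticities.
Buyer share = εs/(εs + |εd|) = 2.2/(2.2 + 2) = 11/21; seller share = |εd|/(εs + |εd|) = 10/21.
So producers capture 10/21 of the subsidy.

Producer share = 10/21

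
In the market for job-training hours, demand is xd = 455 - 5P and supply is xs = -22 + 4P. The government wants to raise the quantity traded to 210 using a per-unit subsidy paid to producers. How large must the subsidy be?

At x = 210, invert demand for the buyer price: Pb = (455 − 210)/5 = 49; invert supply for the seller price: Ps = (210 − (-22))/4 = 58.
The subsidy must fill the gap: s = Ps − Pb = 58 − 49 = 9.

Required subsidy s = 9 per unit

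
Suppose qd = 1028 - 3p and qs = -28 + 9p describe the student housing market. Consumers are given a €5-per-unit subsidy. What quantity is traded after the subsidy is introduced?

q' = 775.25

Pre-subsidy: 1028 - 3p = -28 + 9p gives p* = 88, q* = 764.
With the rebate, buyers effectively pay pb = ps − 5, where ps is the price sellers receive.
Demand in terms of ps becomes qd = 1028 − 3(ps − 5) = 1043 - 3ps. Setting this equal to supply: 1043 - 3ps = -28 + 9ps, so ps = 89.25.
Buyers pay pb = 89.25 − 5 = 84.25; q' = -28 + 9·89.25 = 775.25.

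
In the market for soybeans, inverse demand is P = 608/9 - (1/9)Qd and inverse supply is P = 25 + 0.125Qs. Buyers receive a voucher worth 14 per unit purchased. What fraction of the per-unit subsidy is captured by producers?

Pre-subsidy: 608/9 - (1/9)Q = 25 + 0.125Q gives Q* = 3064/17 and P* = 808/17.
With the rebate, buyers effectively pay Pb = Ps − 14, where Ps is the price sellers receive.
On the curves, Pb = 608/9 - (1/9)Q and Ps = 25 + 0.125Q; the wedge Ps − Pb = 14 gives 25 + 0.125Q − (608/9 - (1/9)Q) = 14, so Q' = 4072/17.
Then Pb = 608/9 − (1/9)·(4072/17) = 696/17 and Ps = 25 + 0.125·(4072/17) = 934/17.
Buyers' price falls by P* − Pb = 808/17 − 696/17 = 112/17; sellers' price rises by Ps − P* = 934/17 − 808/17 = 126/17.
So producers capture (126/17)/14 = 9/17 of each unit of subsidy.

Producer share = 9/17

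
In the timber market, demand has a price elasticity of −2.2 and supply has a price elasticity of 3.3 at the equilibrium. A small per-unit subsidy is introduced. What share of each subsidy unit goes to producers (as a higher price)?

Producer share = 0.4

For a small subsidy around the equilibrium, the benefit split depends on the relative slopes, which at a point are proportional to the elasticities.
Buyer share = εs/(εs + |εd|) = 3.3/(3.3 + 2.2) = 0.6; seller share = |εd|/(εs + |εd|) = 0.4.
So producers capture 0.4 of the subsidy.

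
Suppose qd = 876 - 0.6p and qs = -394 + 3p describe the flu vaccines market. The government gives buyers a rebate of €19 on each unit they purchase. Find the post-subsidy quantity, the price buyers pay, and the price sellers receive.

Pre-subsidy: 876 - 0.6p = -394 + 3p gives p* = 3175/9, q* = 1993/3.
With the rebate, buyers effectively pay pb = ps − 19, where ps is the price sellers receive.
Demand in terms of ps becomes qd = 876 − 0.6(ps − 19) = 887.4 - 0.6ps. Setting this equal to supply: 887.4 - 0.6ps = -394 + 3ps, so ps = 6407/18.
Buyers pay pb = 6407/18 − 19 = 6065/18; q' = -394 + 3·(6407/18) = 4043/6.

q' = 4043/6; buyers pay 6065/18; sellers receive 6407/18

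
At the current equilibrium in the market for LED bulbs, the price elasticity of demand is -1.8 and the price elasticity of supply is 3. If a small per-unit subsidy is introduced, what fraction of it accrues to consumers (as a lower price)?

Consumer share = 0.625

For a small subsidy around the equilibrium, the benefit split depends on the relative slopes, which at a point are proportional to the elasticities.
Buyer share = εs/(εs + |εd|) = 3/(3 + 1.8) = 0.625; seller share = |εd|/(εs + |εd|) = 0.375.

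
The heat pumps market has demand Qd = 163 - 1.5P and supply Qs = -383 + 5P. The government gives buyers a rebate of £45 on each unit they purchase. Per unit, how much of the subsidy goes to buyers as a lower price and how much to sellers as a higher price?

Pre-subsidy: 163 - 1.5P = -383 + 5P gives P* = 84, Q* = 37.
With the rebate, buyers effectively pay Pb = Ps − 45, where Ps is the price sellers receive.
Demand in terms of Ps becomes Qd = 163 − 1.5(Ps − 45) = 230.5 - 1.5Ps. Setting this equal to supply: 230.5 - 1.5Ps = -383 + 5Ps, so Ps = 1227/13.
Buyers pay Pb = 1227/13 − 45 = 642/13; Q' = -383 + 5·(1227/13) = 1156/13.
Buyers' price falls by P* − Pb = 84 − 642/13 = 450/13; sellers' price rises by Ps − P* = 1227/13 − 84 = 135/13.

Buyers gain 450/13 per unit; sellers gain 135/13 per unit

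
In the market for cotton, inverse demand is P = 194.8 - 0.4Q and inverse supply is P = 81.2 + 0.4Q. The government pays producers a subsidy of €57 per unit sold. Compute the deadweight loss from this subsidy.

Deadweight loss = €2030.625

Pre-subsidy: 194.8 - 0.4Q = 81.2 + 0.4Q gives Q* = 142 and P* = 138.
With the subsidy, sellers receive Ps = Pb + 57 for each unit, where Pb is the price buyers pay.
On the curves, Pb = 194.8 - 0.4Q and Ps = 81.2 + 0.4Q; the wedge Ps − Pb = 57 gives 81.2 + 0.4Q − (194.8 - 0.4Q) = 57, so Q' = 213.25.
Then Pb = 194.8 − 0.4·213.25 = 109.5 and Ps = 81.2 + 0.4·213.25 = 166.5.
The subsidy expands output by 213.25 − 142 = 71.25 past the efficient level; on those units the gap between marginal cost and willingness to pay runs from 0 up to 57.
DWL = ½ × 57 × 71.25 = 2030.625.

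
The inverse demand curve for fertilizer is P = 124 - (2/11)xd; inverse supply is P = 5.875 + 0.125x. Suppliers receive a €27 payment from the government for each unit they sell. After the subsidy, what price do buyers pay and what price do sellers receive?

Pre-subsidy: 124 - (2/11)x = 5.875 + 0.125x gives x* = 385 and P* = 54.
With the subsidy, sellers receive Ps = Pb + 27 for each unit, where Pb is the price buyers pay.
On the curves, Pb = 124 - (2/11)x and Ps = 5.875 + 0.125x; the wedge Ps − Pb = 27 gives 5.875 + 0.125x − (124 - (2/11)x) = 27, so x' = 473.
Then Pb = 124 − (2/11)·473 = 38 and Ps = 5.875 + 0.125·473 = 65.

Buyers pay €38; sellers receive €65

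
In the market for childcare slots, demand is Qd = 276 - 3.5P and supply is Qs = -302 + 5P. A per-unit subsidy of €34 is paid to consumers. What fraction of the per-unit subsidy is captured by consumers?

Consumer share = 10/17

Pre-subsidy: 276 - 3.5P = -302 + 5P gives P* = 68, Q* = 38.
With the rebate, buyers effectively pay Pb = Ps − 34, where Ps is the price sellers receive.
Demand in terms of Ps becomes Qd = 276 − 3.5(Ps − 34) = 395 - 3.5Ps. Setting this equal to supply: 395 - 3.5Ps = -302 + 5Ps, so Ps = 82.
Buyers pay Pb = 82 − 34 = 48; Q' = -302 + 5·82 = 108.
Buyers' price falls by P* − Pb = 68 − 48 = 20; sellers' price rises by Ps − P* = 82 − 68 = 14.
So consumers capture 20/34 = 10/17 of each unit of subsidy.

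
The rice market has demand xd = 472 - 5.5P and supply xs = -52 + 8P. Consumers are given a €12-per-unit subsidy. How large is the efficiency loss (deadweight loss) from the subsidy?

Deadweight loss = 704/3

Pre-subsidy: 472 - 5.5P = -52 + 8P gives P* = 1048/27, x* = 6980/27.
With the rebate, buyers effectively pay Pb = Ps − 12, where Ps is the price sellers receive.
Demand in terms of Ps becomes xd = 472 − 5.5(Ps − 12) = 538 - 5.5Ps. Setting this equal to supply: 538 - 5.5Ps = -52 + 8Ps, so Ps = 1180/27.
Buyers pay Pb = 1180/27 − 12 = 856/27; x' = -52 + 8·(1180/27) = 8036/27.
The subsidy expands output by 8036/27 − 6980/27 = 352/9 past the efficient level; on those units the gap between marginal cost and willingness to pay runs from 0 up to 12.
DWL = ½ × 12 × 352/9 = 704/3.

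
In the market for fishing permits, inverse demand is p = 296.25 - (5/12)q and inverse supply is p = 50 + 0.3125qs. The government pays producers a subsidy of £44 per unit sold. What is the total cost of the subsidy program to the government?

Government cost = 613008/35

Pre-subsidy: 296.25 - (5/12)q = 50 + 0.3125q gives q* = 2364/7 and p* = 4355/28.
With the subsidy, sellers receive ps = pb + 44 for each unit, where pb is the price buyers pay.
On the curves, pb = 296.25 - (5/12)q and ps = 50 + 0.3125q; the wedge ps − pb = 44 gives 50 + 0.3125q − (296.25 - (5/12)q) = 44, so q' = 13932/35.
Then pb = 296.25 − (5/12)·(13932/35) = 3651/28 and ps = 50 + 0.3125·(13932/35) = 4883/28.
Government outlay = subsidy × quantity = 44 × 13932/35 = 613008/35.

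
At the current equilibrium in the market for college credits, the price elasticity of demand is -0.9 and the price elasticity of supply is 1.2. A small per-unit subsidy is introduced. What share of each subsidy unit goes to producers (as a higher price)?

For a small subsidy around the equilibrium, the benefit split depends on the relative slopes, which at a point are proportional to the elasticities.
Buyer share = εs/(εs + |εd|) = 1.2/(1.2 + 0.9) = 4/7; seller share = |εd|/(εs + |εd|) = 3/7.
So producers capture 3/7 of the subsidy.

Producer share = 3/7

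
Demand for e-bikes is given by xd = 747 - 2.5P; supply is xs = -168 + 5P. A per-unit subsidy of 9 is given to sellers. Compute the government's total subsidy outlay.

Government cost = 4113

Pre-subsidy: 747 - 2.5P = -168 + 5P gives P* = 122, x* = 442.
With the subsidy, sellers receive Ps = Pb + 9 for each unit, where Pb is the price buyers pay.
Supply in terms of Pb becomes xs = -168 + 5(Pb + 9) = -123 + 5Pb. Setting this equal to demand: 747 - 2.5Pb = -123 + 5Pb, so Pb = 116.
Sellers receive Ps = 116 + 9 = 125; x' = 747 − 2.5·116 = 457.
Government outlay = subsidy × quantity = 9 × 457 = 4113.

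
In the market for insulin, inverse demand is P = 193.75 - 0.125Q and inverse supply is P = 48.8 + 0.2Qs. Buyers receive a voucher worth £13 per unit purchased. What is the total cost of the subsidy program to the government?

Government cost = £6318

Pre-subsidy: 193.75 - 0.125Q = 48.8 + 0.2Q gives Q* = 446 and P* = 138.
With the rebate, buyers effectively pay Pb = Ps − 13, where Ps is the price sellers receive.
On the curves, Pb = 193.75 - 0.125Q and Ps = 48.8 + 0.2Q; the wedge Ps − Pb = 13 gives 48.8 + 0.2Q − (193.75 - 0.125Q) = 13, so Q' = 486.
Then Pb = 193.75 − 0.125·486 = 133 and Ps = 48.8 + 0.2·486 = 146.
Government outlay = subsidy × quantity = 13 × 486 = 6318.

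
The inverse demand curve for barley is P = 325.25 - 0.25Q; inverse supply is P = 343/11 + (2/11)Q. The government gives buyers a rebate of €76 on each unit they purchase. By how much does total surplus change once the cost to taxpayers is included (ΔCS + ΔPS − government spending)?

Pre-subsidy: 325.25 - 0.25Q = 343/11 + (2/11)Q gives Q* = 681 and P* = 155.
With the rebate, buyers effectively pay Pb = Ps − 76, where Ps is the price sellers receive.
On the curves, Pb = 325.25 - 0.25Q and Ps = 343/11 + (2/11)Q; the wedge Ps − Pb = 76 gives 343/11 + (2/11)Q − (325.25 - 0.25Q) = 76, so Q' = 857.
Then Pb = 325.25 − 0.25·857 = 111 and Ps = 343/11 + (2/11)·857 = 187.
ΔCS = ½(681 + 857)(155 − 111) = 33836; ΔPS = ½(681 + 857)(187 − 155) = 24608.
Government spending = 76 × 857 = 65132.
Net change = 33836 + 24608 − 65132 = -6688. The loss equals the DWL triangle ½·76·176.

Net change in total surplus = -€6688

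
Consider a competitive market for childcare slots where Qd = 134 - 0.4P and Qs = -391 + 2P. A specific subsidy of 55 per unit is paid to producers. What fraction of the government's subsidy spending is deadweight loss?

Pre-subsidy: 134 - 0.4P = -391 + 2P gives P* = 218.75, Q* = 46.5.
With the subsidy, sellers receive Ps = Pb + 55 for each unit, where Pb is the price buyers pay.
Supply in terms of Pb becomes Qs = -391 + 2(Pb + 55) = -281 + 2Pb. Setting this equal to demand: 134 - 0.4Pb = -281 + 2Pb, so Pb = 2075/12.
Sellers receive Ps = 2075/12 + 55 = 2735/12; Q' = 134 − 0.4·(2075/12) = 389/6.
ΔCS = ½(46.5 + 389/6)(218.75 − 2075/12) = 45925/18; ΔPS = ½(46.5 + 389/6)(2735/12 − 218.75) = 9185/18.
Government spending = 55 × 389/6 = 21395/6.
DWL = ½ × 55 × (389/6 − 46.5) = 3025/6; fraction = (3025/6) / (21395/6) = 55/389.

DWL / government spending = 55/389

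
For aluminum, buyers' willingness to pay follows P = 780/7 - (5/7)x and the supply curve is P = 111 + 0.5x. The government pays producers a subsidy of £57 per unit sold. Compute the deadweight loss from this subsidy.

Deadweight loss = 22743/17

Pre-subsidy: 780/7 - (5/7)x = 111 + 0.5x gives x* = 6/17 and P* = 1890/17.
With the subsidy, sellers receive Ps = Pb + 57 for each unit, where Pb is the price buyers pay.
On the curves, Pb = 780/7 - (5/7)x and Ps = 111 + 0.5x; the wedge Ps − Pb = 57 gives 111 + 0.5x − (780/7 - (5/7)x) = 57, so x' = 804/17.
Then Pb = 780/7 − (5/7)·(804/17) = 1320/17 and Ps = 111 + 0.5·(804/17) = 2289/17.
The subsidy expands output by 804/17 − 6/17 = 798/17 past the efficient level; on those units the gap between marginal cost and willingness to pay runs from 0 up to 57.
DWL = ½ × 57 × 798/17 = 22743/17.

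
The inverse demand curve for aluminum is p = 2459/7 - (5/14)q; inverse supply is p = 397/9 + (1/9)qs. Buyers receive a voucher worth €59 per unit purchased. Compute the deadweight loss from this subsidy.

Deadweight loss = €3717

Pre-subsidy: 2459/7 - (5/14)q = 397/9 + (1/9)q gives q* = 656 and p* = 117.
With the rebate, buyers effectively pay pb = ps − 59, where ps is the price sellers receive.
On the curves, pb = 2459/7 - (5/14)q and ps = 397/9 + (1/9)q; the wedge ps − pb = 59 gives 397/9 + (1/9)q − (2459/7 - (5/14)q) = 59, so q' = 782.
Then pb = 2459/7 − (5/14)·782 = 72 and ps = 397/9 + (1/9)·782 = 131.
The subsidy expands output by 782 − 656 = 126 past the efficient level; on those units the gap between marginal cost and willingness to pay runs from 0 up to 59.
DWL = ½ × 59 × 126 = 3717.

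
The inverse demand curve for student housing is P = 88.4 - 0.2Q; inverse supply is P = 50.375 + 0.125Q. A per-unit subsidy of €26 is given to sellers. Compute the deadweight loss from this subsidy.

Deadweight loss = €1040

Pre-subsidy: 88.4 - 0.2Q = 50.375 + 0.125Q gives Q* = 117 and P* = 65.
With the subsidy, sellers receive Ps = Pb + 26 for each unit, where Pb is the price buyers pay.
On the curves, Pb = 88.4 - 0.2Q and Ps = 50.375 + 0.125Q; the wedge Ps − Pb = 26 gives 50.375 + 0.125Q − (88.4 - 0.2Q) = 26, so Q' = 197.
Then Pb = 88.4 − 0.2·197 = 49 and Ps = 50.375 + 0.125·197 = 75.
The subsidy expands output by 197 − 117 = 80 past the efficient level; on those units the gap between marginal cost and willingness to pay runs from 0 up to 26.
DWL = ½ × 26 × 80 = 1040.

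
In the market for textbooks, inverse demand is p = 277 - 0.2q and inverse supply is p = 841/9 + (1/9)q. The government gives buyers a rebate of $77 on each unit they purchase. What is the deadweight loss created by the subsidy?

Deadweight loss = $9528.75

Pre-subsidy: 277 - 0.2q = 841/9 + (1/9)q gives q* = 590 and p* = 159.
With the rebate, buyers effectively pay pb = ps − 77, where ps is the price sellers receive.
On the curves, pb = 277 - 0.2q and ps = 841/9 + (1/9)q; the wedge ps − pb = 77 gives 841/9 + (1/9)q − (277 - 0.2q) = 77, so q' = 837.5.
Then pb = 277 − 0.2·837.5 = 109.5 and ps = 841/9 + (1/9)·837.5 = 186.5.
The subsidy expands output by 837.5 − 590 = 247.5 past the efficient level; on those units the gap between marginal cost and willingness to pay runs from 0 up to 77.
DWL = ½ × 77 × 247.5 = 9528.75.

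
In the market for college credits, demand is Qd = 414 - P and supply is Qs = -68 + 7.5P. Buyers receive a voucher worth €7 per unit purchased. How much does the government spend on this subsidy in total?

Government cost = 43253/17

Pre-subsidy: 414 - P = -68 + 7.5P gives P* = 964/17, Q* = 6074/17.
With the rebate, buyers effectively pay Pb = Ps − 7, where Ps is the price sellers receive.
Demand in terms of Ps becomes Qd = 414 − 1(Ps − 7) = 421 - Ps. Setting this equal to supply: 421 - Ps = -68 + 7.5Ps, so Ps = 978/17.
Buyers pay Pb = 978/17 − 7 = 859/17; Q' = -68 + 7.5·(978/17) = 6179/17.
Government outlay = subsidy × quantity = 7 × 6179/17 = 43253/17.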